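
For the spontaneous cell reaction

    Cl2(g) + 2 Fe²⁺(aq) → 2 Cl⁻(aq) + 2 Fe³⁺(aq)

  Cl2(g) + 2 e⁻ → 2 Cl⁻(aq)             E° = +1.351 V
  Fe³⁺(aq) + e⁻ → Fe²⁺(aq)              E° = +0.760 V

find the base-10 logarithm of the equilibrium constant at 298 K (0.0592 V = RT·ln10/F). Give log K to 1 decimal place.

The Cl₂/Cl⁻ couple is reduced (cathode); E°cell = +1.351 − (+0.760) = +0.591 V with n = 2.
At equilibrium E = 0, so log K = nE°cell / 0.0592 = (2)(+0.591) / 0.0592 = 20.0.

log K = 20.0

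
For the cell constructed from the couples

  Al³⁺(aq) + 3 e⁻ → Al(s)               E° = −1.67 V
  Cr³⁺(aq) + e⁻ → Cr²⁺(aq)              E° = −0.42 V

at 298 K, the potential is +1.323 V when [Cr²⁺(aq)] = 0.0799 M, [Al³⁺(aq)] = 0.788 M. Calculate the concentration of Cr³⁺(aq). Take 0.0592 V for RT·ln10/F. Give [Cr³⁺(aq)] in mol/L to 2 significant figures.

1.3 M

With Cr³⁺/Cr²⁺ at the cathode and Al³⁺/Al at the anode, E°cell = −0.42 − (−1.67) = +1.25 V (n = 3).
Since E = E° − (0.0592/n)·log Q, log Q = n(E° − E)/0.0592 = −3.699.
Balancing electrons gives 3 Cr³⁺(aq) + Al(s) → 3 Cr²⁺(aq) + Al³⁺(aq); thus Q = ([Cr²⁺(aq)]^3·[Al³⁺(aq)]) / [Cr³⁺(aq)]^3.
Isolating [Cr³⁺(aq)] in Q = 10^{−3.699} yields log [Cr³⁺(aq)] = 0.101, i.e. 1.3 M.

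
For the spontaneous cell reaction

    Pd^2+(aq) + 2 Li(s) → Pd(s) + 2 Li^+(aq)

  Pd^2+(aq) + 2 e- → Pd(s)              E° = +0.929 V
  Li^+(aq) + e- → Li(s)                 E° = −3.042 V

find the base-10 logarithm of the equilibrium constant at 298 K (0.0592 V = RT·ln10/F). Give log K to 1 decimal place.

The Pd²⁺/Pd couple is reduced (cathode); E°cell = +0.929 − (−3.042) = +3.971 V with n = 2.
At equilibrium E = 0, so log K = nE°cell / 0.0592 = (2)(+3.971) / 0.0592 = 134.2.

log K = 134.2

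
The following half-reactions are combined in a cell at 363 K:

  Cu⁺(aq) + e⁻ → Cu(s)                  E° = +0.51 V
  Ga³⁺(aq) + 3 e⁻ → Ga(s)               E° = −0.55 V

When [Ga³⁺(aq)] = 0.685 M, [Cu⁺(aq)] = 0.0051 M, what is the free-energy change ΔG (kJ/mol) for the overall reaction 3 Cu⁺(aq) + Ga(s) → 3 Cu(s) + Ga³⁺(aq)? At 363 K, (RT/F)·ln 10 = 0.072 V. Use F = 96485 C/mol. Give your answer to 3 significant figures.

−260 kJ/mol

E°cell = +0.51 − (−0.55) = +1.06 V; the balanced reaction transfers n = 3 electrons.
Here Q = [Ga³⁺(aq)] / [Cu⁺(aq)]^3 = 5.16×10^6 (log Q = 6.713), giving E = +1.06 − (0.072/3)·(6.713) = +0.8989 V.
Then ΔG = −nFE = −3 × 96485 × +0.8989 J/mol = −260 kJ/mol.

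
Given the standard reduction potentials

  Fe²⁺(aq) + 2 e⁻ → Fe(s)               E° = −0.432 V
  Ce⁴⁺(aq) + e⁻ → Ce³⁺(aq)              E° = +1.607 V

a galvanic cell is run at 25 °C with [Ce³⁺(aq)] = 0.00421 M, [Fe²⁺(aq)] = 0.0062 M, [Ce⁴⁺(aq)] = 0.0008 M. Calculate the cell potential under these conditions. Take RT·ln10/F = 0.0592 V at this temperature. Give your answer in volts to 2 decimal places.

The Ce⁴⁺/Ce³⁺ couple has the more positive E°, so it is the cathode; Fe²⁺/Fe is the anode.
The standard potential is +1.607 − (−0.432) = +2.039 V and the balanced reaction transfers n = 2 electrons.
Balancing gives 2 Ce⁴⁺(aq) + Fe(s) → 2 Ce³⁺(aq) + Fe²⁺(aq); hence Q = ([Ce³⁺(aq)]^2·[Fe²⁺(aq)]) / [Ce⁴⁺(aq)]^2 = 0.172 (log Q = −0.765).
By the Nernst equation, E = +2.039 − (0.0592/2)·(−0.765) = +2.06 V.

+2.06 V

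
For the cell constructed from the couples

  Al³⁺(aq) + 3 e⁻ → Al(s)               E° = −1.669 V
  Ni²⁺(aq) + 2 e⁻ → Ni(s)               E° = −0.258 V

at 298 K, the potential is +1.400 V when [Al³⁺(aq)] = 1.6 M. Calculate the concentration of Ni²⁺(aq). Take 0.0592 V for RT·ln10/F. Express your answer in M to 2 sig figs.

Ni²⁺/Ni is the cathode (higher E°); E°cell = −0.258 − (−1.669) = +1.411 V with n = 6.
Rearranging E = E° − (0.0592/n)·log Q gives log Q = 6(+1.411 − (+1.400))/0.0592 = 1.115.
The balanced reaction is 3 Ni²⁺(aq) + 2 Al(s) → 3 Ni(s) + 2 Al³⁺(aq), so Q = [Al³⁺(aq)]^2 / [Ni²⁺(aq)]^3.
Solving for the unknown gives log [Ni²⁺(aq)] = −0.236, so [Ni²⁺(aq)] ≈ 0.58 M.

0.58 M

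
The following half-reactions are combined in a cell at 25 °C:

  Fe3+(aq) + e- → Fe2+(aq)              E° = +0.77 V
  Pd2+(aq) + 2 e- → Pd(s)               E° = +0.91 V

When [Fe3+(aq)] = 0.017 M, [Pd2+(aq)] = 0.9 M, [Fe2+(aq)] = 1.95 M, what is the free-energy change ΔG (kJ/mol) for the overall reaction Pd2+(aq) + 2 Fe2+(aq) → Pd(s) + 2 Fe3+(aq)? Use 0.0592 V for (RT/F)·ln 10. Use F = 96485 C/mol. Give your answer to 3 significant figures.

−50.3 kJ/mol

With Pd²⁺/Pd reduced at the cathode, E°cell = +0.91 − (+0.77) = +0.14 V and n = 2.
The reaction quotient is [Fe3+(aq)]^2 / ([Pd2+(aq)]·[Fe2+(aq)]^2) = 8.44×10^−5; by Nernst, E = +0.14 − (0.0592/2)(−4.073) = +0.2606 V.
Then ΔG = −nFE = −2 × 96485 × +0.2606 J/mol = −50.3 kJ/mol.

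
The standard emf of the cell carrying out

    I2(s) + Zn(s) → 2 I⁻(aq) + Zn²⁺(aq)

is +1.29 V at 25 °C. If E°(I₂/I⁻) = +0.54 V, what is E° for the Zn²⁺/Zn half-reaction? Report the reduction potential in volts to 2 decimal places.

−0.75 V

In the reaction as written the I₂/I⁻ couple is reduced (cathode) and Zn²⁺/Zn is oxidized (anode), so E°cell = E°(I₂/I⁻) − E°(Zn²⁺/Zn).
E°(Zn²⁺/Zn) = E°(cathode) − E°cell = +0.54 − (+1.29) = −0.75 V.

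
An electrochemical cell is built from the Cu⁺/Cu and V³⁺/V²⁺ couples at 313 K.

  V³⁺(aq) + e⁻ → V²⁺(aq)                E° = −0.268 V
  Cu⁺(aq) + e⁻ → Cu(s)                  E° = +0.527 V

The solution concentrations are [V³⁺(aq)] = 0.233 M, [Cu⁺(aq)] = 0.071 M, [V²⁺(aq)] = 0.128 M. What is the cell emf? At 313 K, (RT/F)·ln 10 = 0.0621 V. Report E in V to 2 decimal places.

Since E°(Cu⁺/Cu) > E°(V³⁺/V²⁺), Cu⁺/Cu serves as the cathode.
E°cell = +0.527 − (−0.268) = +0.795 V, with n = 1 electron transferred.
For the overall reaction Cu⁺(aq) + V²⁺(aq) → Cu(s) + V³⁺(aq), Q = [V³⁺(aq)] / ([Cu⁺(aq)]·[V²⁺(aq)]) = 25.6, giving log Q = 1.409.
E = E° − (0.0621/n)·log Q = +0.795 − (0.0621/1)(1.409) = +0.71 V.

+0.71 V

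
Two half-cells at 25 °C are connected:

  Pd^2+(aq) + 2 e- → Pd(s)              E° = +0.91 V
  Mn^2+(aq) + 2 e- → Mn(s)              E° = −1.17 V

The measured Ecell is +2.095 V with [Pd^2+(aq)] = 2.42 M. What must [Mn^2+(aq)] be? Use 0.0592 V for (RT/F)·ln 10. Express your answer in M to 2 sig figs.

Pd²⁺/Pd is the cathode (higher E°); E°cell = +0.91 − (−1.17) = +2.08 V with n = 2.
From the Nernst equation, log Q = n(E° − E)/0.0592 = 2·(+2.08 − (+2.095))/0.0592 = −0.507.
Balancing electrons gives Pd^2+(aq) + Mn(s) → Pd(s) + Mn^2+(aq); thus Q = [Mn^2+(aq)] / [Pd^2+(aq)].
Isolating [Mn^2+(aq)] in Q = 10^{−0.507} yields log [Mn^2+(aq)] = −0.123, i.e. 0.75 M.

0.75 M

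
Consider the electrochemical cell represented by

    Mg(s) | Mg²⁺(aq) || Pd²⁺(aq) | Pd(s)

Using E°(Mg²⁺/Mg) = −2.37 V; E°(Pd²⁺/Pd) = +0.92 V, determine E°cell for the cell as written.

By convention the left-hand electrode in cell notation is the anode (oxidation) and the right-hand electrode is the cathode (reduction).
E°cell = E°(right) − E°(left) = +0.92 − (−2.37) = +3.29 V.

+3.29 V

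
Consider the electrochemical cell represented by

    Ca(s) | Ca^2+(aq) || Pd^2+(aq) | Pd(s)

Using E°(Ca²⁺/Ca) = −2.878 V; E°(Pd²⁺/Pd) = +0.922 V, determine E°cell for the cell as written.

+3.800 V

By convention the left-hand electrode in cell notation is the anode (oxidation) and the right-hand electrode is the cathode (reduction).
E°cell = E°(right) − E°(left) = +0.922 − (−2.878) = +3.800 V.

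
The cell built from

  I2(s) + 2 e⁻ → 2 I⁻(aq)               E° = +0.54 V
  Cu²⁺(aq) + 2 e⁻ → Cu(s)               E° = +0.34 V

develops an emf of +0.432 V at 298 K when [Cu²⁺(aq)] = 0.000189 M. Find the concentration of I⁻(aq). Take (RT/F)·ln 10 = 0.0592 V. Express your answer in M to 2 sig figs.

0.0088 M

With I₂/I⁻ at the cathode and Cu²⁺/Cu at the anode, E°cell = +0.54 − (+0.34) = +0.20 V (n = 2).
Rearranging E = E° − (0.0592/n)·log Q gives log Q = 2(+0.20 − (+0.432))/0.0592 = −7.838.
For I2(s) + Cu(s) → 2 I⁻(aq) + Cu²⁺(aq), the reaction quotient is Q = [I⁻(aq)]^2·[Cu²⁺(aq)].
Isolating [I⁻(aq)] in Q = 10^{−7.838} yields log [I⁻(aq)] = −2.057, i.e. 0.0088 M.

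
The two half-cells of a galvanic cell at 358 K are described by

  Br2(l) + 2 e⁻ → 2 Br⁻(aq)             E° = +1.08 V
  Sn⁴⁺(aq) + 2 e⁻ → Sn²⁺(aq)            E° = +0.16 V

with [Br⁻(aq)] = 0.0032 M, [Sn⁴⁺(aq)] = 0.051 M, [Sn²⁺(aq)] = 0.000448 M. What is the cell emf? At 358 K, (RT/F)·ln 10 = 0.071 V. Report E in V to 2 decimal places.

+1.02 V

Since E°(Br₂/Br⁻) > E°(Sn⁴⁺/Sn²⁺), Br₂/Br⁻ serves as the cathode.
E°cell = +1.08 − (+0.16) = +0.92 V, with n = 2 electrons transferred.
Balancing gives Br2(l) + Sn²⁺(aq) → 2 Br⁻(aq) + Sn⁴⁺(aq); hence Q = ([Br⁻(aq)]^2·[Sn⁴⁺(aq)]) / [Sn²⁺(aq)] = 0.00117 (log Q = −2.933).
E = E° − (0.071/n)·log Q = +0.92 − (0.071/2)(−2.933) = +1.02 V.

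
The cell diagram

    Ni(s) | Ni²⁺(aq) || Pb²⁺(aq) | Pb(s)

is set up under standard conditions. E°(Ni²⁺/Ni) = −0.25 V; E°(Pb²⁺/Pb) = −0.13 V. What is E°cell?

+0.12 V

By convention the left-hand electrode in cell notation is the anode (oxidation) and the right-hand electrode is the cathode (reduction).
E°cell = E°(right) − E°(left) = −0.13 − (−0.25) = +0.12 V.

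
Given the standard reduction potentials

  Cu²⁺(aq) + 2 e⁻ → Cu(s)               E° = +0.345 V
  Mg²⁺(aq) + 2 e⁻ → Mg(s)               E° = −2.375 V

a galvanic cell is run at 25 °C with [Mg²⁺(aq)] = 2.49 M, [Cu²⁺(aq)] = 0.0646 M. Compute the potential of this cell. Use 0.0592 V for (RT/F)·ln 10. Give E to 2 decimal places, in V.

Since E°(Cu²⁺/Cu) > E°(Mg²⁺/Mg), Cu²⁺/Cu serves as the cathode.
The standard potential is +0.345 − (−2.375) = +2.720 V and the balanced reaction transfers n = 2 electrons.
For the overall reaction Cu²⁺(aq) + Mg(s) → Cu(s) + Mg²⁺(aq), Q = [Mg²⁺(aq)] / [Cu²⁺(aq)] = 38.5, giving log Q = 1.586.
By the Nernst equation, E = +2.720 − (0.0592/2)·(1.586) = +2.67 V.

+2.67 V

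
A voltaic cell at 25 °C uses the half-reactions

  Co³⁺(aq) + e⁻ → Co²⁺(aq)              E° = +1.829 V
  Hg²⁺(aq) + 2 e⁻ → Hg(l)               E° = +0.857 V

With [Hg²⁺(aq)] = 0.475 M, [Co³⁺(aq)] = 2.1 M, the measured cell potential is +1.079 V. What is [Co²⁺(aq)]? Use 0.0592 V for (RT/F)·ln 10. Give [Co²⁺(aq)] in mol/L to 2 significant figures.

0.047 M

Co³⁺/Co²⁺ is the cathode (higher E°); E°cell = +1.829 − (+0.857) = +0.972 V with n = 2.
From the Nernst equation, log Q = n(E° − E)/0.0592 = 2·(+0.972 − (+1.079))/0.0592 = −3.615.
Balancing electrons gives 2 Co³⁺(aq) + Hg(l) → 2 Co²⁺(aq) + Hg²⁺(aq); thus Q = ([Co²⁺(aq)]^2·[Hg²⁺(aq)]) / [Co³⁺(aq)]^2.
Solving for the unknown gives log [Co²⁺(aq)] = −1.324, so [Co²⁺(aq)] ≈ 0.047 M.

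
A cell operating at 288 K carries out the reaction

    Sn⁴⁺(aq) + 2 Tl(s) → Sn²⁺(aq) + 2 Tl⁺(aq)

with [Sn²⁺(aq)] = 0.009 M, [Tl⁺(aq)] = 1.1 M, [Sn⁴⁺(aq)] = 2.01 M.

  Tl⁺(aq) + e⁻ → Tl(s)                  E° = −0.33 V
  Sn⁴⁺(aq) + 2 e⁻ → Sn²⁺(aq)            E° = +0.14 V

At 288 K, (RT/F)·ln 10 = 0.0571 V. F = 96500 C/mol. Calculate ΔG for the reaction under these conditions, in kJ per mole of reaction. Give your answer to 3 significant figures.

−103 kJ/mol

E°cell = +0.14 − (−0.33) = +0.47 V; the balanced reaction transfers n = 2 electrons.
The reaction quotient is ([Sn²⁺(aq)]·[Tl⁺(aq)]^2) / [Sn⁴⁺(aq)] = 0.00542; by Nernst, E = +0.47 − (0.0571/2)(−2.266) = +0.5347 V.
ΔG = −nFE = −(2)(96500)(+0.5347) J/mol = −103 kJ/mol.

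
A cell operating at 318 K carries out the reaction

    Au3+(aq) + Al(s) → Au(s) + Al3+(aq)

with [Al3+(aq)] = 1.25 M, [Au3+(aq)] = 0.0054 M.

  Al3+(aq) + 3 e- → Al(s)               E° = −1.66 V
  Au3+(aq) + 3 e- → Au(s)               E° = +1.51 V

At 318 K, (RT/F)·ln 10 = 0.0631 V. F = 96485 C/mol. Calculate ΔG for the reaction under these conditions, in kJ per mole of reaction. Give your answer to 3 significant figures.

The standard cell potential is +1.51 − (−1.66) = +3.17 V, with n = 3 electrons in the balanced equation.
The reaction quotient is [Al3+(aq)] / [Au3+(aq)] = 231; by Nernst, E = +3.17 − (0.0631/3)(2.365) = +3.1203 V.
ΔG = −nFE = −(3)(96485)(+3.1203) J/mol = −903 kJ/mol.

−903 kJ/mol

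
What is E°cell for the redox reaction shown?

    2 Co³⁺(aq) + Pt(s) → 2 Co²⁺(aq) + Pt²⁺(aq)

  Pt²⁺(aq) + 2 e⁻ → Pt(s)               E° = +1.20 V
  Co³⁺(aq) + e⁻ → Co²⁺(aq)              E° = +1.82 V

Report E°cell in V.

+0.62 V

In the reaction as written, Co³⁺(aq) is reduced (cathode) and Pt²⁺(aq) is produced by oxidation at the anode.
E°cell = E°(cathode) − E°(anode) = +1.82 − (+1.20) = +0.62 V.
The positive value indicates the reaction is spontaneous as written.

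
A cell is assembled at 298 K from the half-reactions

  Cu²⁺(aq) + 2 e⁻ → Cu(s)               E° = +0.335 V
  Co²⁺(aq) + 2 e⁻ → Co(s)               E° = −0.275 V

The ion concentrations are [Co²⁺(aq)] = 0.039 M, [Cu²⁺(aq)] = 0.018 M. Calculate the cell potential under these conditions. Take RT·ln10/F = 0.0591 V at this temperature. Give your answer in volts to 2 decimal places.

Since E°(Cu²⁺/Cu) > E°(Co²⁺/Co), Cu²⁺/Cu serves as the cathode.
E°cell = +0.335 − (−0.275) = +0.610 V, with n = 2 electrons transferred.
Balancing gives Cu²⁺(aq) + Co(s) → Cu(s) + Co²⁺(aq); hence Q = [Co²⁺(aq)] / [Cu²⁺(aq)] = 2.17 (log Q = 0.336).
Applying E = E° − (RT ln10/nF)·log Q gives +0.610 − (0.0591/2)(0.336) = +0.60 V.

+0.60 V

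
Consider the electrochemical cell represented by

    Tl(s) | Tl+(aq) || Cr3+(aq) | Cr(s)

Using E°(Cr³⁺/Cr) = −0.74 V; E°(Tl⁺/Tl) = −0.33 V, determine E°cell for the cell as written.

By convention the left-hand electrode in cell notation is the anode (oxidation) and the right-hand electrode is the cathode (reduction).
E°cell = E°(right) − E°(left) = −0.74 − (−0.33) = −0.41 V.
The negative sign shows that, as written, the cell would require an external voltage to drive the reaction.

−0.41 V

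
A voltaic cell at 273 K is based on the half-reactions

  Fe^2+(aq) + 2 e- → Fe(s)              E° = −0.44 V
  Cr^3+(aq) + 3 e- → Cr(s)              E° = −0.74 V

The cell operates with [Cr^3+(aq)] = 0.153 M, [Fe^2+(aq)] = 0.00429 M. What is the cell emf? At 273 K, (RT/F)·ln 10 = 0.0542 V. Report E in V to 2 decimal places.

The Fe²⁺/Fe couple has the more positive E°, so it is the cathode; Cr³⁺/Cr is the anode.
E°cell = E°cat − E°an = −0.44 − (−0.74) = +0.30 V; n = 6.
For the overall reaction 3 Fe^2+(aq) + 2 Cr(s) → 3 Fe(s) + 2 Cr^3+(aq), Q = [Cr^3+(aq)]^2 / [Fe^2+(aq)]^3 = 2.96×10^5, giving log Q = 5.472.
By the Nernst equation, E = +0.30 − (0.0542/6)·(5.472) = +0.25 V.

+0.25 V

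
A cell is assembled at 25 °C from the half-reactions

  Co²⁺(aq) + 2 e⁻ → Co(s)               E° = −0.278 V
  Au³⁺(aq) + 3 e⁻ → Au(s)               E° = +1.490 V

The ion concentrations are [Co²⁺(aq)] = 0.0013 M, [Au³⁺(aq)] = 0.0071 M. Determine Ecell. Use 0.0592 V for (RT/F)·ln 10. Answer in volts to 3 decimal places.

+1.811 V

The Au³⁺/Au couple has the more positive E°, so it is the cathode; Co²⁺/Co is the anode.
E°cell = E°cat − E°an = +1.490 − (−0.278) = +1.768 V; n = 6.
Balancing gives 2 Au³⁺(aq) + 3 Co(s) → 2 Au(s) + 3 Co²⁺(aq); hence Q = [Co²⁺(aq)]^3 / [Au³⁺(aq)]^2 = 4.36×10^−5 (log Q = −4.361).
Applying E = E° − (RT ln10/nF)·log Q gives +1.768 − (0.0592/6)(−4.361) = +1.811 V.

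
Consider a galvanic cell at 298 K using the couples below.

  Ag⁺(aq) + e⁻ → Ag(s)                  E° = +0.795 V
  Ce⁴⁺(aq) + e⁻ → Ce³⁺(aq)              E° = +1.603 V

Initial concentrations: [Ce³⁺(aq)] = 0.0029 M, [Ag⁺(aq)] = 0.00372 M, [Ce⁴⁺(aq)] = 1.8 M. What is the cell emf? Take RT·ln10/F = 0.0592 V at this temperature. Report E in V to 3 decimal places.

Ce⁴⁺/Ce³⁺ is reduced (cathode, E° = +1.603 V) and Ag⁺/Ag is oxidized (anode).
The standard potential is +1.603 − (+0.795) = +0.808 V and the balanced reaction transfers n = 1 electron.
The balanced reaction is Ce⁴⁺(aq) + Ag(s) → Ce³⁺(aq) + Ag⁺(aq), so Q = ([Ce³⁺(aq)]·[Ag⁺(aq)]) / [Ce⁴⁺(aq)] = 5.99×10^−6 and log Q = −5.222.
Applying E = E° − (RT ln10/nF)·log Q gives +0.808 − (0.0592/1)(−5.222) = +1.117 V.

+1.117 V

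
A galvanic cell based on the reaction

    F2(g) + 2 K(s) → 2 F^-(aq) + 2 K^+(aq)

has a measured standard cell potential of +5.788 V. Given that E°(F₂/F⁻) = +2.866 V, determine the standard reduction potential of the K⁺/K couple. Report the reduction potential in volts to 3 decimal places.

In the reaction as written the F₂/F⁻ couple is reduced (cathode) and K⁺/K is oxidized (anode), so E°cell = E°(F₂/F⁻) − E°(K⁺/K).
E°(K⁺/K) = E°(cathode) − E°cell = +2.866 − (+5.788) = −2.922 V.

−2.922 V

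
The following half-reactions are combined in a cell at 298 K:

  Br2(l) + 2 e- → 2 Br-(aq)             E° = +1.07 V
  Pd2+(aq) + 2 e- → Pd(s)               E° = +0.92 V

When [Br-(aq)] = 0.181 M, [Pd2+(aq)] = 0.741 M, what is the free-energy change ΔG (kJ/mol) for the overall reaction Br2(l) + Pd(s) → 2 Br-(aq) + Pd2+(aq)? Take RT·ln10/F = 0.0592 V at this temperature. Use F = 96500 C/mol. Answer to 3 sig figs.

E°cell = +1.07 − (+0.92) = +0.15 V; the balanced reaction transfers n = 2 electrons.
Q = [Br-(aq)]^2·[Pd2+(aq)] = 0.0243, so log Q = −1.615 and E = +0.15 − (0.0592/2)(−1.615) = +0.1978 V.
ΔG = −nFE = −(2)(96500)(+0.1978) J/mol = −38.2 kJ/mol.

−38.2 kJ/mol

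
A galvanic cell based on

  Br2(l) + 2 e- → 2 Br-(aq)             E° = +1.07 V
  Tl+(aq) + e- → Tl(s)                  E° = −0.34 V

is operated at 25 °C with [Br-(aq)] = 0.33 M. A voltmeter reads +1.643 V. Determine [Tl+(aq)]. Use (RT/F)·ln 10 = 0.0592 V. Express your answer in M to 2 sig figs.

0.00035 M

With Br₂/Br⁻ at the cathode and Tl⁺/Tl at the anode, E°cell = +1.07 − (−0.34) = +1.41 V (n = 2).
Since E = E° − (0.0592/n)·log Q, log Q = n(E° − E)/0.0592 = −7.872.
For Br2(l) + 2 Tl(s) → 2 Br-(aq) + 2 Tl+(aq), the reaction quotient is Q = [Br-(aq)]^2·[Tl+(aq)]^2.
Isolating [Tl+(aq)] in Q = 10^{−7.872} yields log [Tl+(aq)] = −3.455, i.e. 0.00035 M.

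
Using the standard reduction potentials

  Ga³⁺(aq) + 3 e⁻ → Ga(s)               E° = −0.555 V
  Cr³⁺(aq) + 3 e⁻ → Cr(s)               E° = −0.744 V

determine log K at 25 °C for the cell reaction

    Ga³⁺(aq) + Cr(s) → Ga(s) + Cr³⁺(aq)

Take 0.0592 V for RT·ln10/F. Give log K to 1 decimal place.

The Ga³⁺/Ga couple is reduced (cathode); E°cell = −0.555 − (−0.744) = +0.189 V with n = 3.
At equilibrium E = 0, so log K = nE°cell / 0.0592 = (3)(+0.189) / 0.0592 = 9.6.

log K = 9.6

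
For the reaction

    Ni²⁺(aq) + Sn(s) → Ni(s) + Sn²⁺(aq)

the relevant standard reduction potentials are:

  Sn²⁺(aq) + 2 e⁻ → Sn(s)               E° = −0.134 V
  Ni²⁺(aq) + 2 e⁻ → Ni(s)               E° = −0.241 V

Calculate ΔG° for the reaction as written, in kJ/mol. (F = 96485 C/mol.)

+20.6 kJ/mol

In the reaction as written Ni²⁺(aq) is reduced, so the Ni²⁺/Ni couple is the cathode and Sn²⁺/Sn is the anode.
E°cell = −0.241 − (−0.134) = −0.107 V; balancing electrons gives n = 2.
ΔG° = −nFE°cell = −(2)(96485)(−0.107) J/mol = +20.6 kJ/mol.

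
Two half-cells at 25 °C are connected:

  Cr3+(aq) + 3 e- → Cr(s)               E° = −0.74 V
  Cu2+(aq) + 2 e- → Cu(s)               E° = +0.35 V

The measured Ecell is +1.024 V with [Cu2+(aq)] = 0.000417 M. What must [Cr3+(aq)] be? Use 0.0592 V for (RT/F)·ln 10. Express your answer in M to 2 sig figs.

0.019 M

The Cu²⁺/Cu couple has the larger reduction potential, so it is the cathode: E°cell = +0.35 − (−0.74) = +1.09 V and n = 6.
Rearranging E = E° − (0.0592/n)·log Q gives log Q = 6(+1.09 − (+1.024))/0.0592 = 6.689.
The balanced reaction is 3 Cu2+(aq) + 2 Cr(s) → 3 Cu(s) + 2 Cr3+(aq), so Q = [Cr3+(aq)]^2 / [Cu2+(aq)]^3.
Isolating [Cr3+(aq)] in Q = 10^{6.689} yields log [Cr3+(aq)] = −1.725, i.e. 0.019 M.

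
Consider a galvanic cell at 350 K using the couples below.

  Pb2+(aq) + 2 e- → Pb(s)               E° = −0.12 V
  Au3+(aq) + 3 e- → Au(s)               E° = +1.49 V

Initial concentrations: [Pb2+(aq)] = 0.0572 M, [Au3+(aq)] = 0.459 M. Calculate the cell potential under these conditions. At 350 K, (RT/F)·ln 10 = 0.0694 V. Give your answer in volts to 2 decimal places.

+1.65 V

Au³⁺/Au is reduced (cathode, E° = +1.49 V) and Pb²⁺/Pb is oxidized (anode).
The standard potential is +1.49 − (−0.12) = +1.61 V and the balanced reaction transfers n = 6 electrons.
Balancing gives 2 Au3+(aq) + 3 Pb(s) → 2 Au(s) + 3 Pb2+(aq); hence Q = [Pb2+(aq)]^3 / [Au3+(aq)]^2 = 0.000888 (log Q = −3.051).
By the Nernst equation, E = +1.61 − (0.0694/6)·(−3.051) = +1.65 V.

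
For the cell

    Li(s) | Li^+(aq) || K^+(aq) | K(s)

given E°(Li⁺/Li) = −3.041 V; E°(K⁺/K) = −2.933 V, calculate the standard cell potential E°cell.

+0.108 V

By convention the left-hand electrode in cell notation is the anode (oxidation) and the right-hand electrode is the cathode (reduction).
E°cell = E°(right) − E°(left) = −2.933 − (−3.041) = +0.108 V.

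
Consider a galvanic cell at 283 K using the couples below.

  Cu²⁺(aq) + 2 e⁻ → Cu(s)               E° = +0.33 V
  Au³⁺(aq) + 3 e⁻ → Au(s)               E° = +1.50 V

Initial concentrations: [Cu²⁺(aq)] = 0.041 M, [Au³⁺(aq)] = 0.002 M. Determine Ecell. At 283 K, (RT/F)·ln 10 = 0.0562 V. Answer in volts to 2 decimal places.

+1.16 V

Au³⁺/Au is reduced (cathode, E° = +1.50 V) and Cu²⁺/Cu is oxidized (anode).
The standard potential is +1.50 − (+0.33) = +1.17 V and the balanced reaction transfers n = 6 electrons.
The balanced reaction is 2 Au³⁺(aq) + 3 Cu(s) → 2 Au(s) + 3 Cu²⁺(aq), so Q = [Cu²⁺(aq)]^3 / [Au³⁺(aq)]^2 = 17.2 and log Q = 1.236.
E = E° − (0.0562/n)·log Q = +1.17 − (0.0562/6)(1.236) = +1.16 V.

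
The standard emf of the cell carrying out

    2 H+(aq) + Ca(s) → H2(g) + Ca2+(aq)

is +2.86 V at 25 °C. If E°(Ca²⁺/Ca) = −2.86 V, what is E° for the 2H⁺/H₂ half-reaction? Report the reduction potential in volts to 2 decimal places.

+0.00 V

In the reaction as written the 2H⁺/H₂ couple is reduced (cathode) and Ca²⁺/Ca is oxidized (anode), so E°cell = E°(2H⁺/H₂) − E°(Ca²⁺/Ca).
E°(2H⁺/H₂) = E°cell + E°(anode) = +2.86 + (−2.86) = +0.00 V.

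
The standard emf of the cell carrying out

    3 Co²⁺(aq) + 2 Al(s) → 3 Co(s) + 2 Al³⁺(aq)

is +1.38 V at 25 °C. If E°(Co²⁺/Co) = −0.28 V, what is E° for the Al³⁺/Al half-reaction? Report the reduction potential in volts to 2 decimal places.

In the reaction as written the Co²⁺/Co couple is reduced (cathode) and Al³⁺/Al is oxidized (anode), so E°cell = E°(Co²⁺/Co) − E°(Al³⁺/Al).
E°(Al³⁺/Al) = E°(cathode) − E°cell = −0.28 − (+1.38) = −1.66 V.

−1.66 V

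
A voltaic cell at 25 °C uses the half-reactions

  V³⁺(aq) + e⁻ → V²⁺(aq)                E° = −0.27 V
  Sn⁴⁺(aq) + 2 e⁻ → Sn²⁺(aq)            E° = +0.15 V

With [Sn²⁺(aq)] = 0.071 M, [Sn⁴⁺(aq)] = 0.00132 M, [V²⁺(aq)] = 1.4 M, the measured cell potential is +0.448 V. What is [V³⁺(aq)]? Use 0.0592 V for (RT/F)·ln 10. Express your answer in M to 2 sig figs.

0.064 M

Sn⁴⁺/Sn²⁺ is the cathode (higher E°); E°cell = +0.15 − (−0.27) = +0.42 V with n = 2.
From the Nernst equation, log Q = n(E° − E)/0.0592 = 2·(+0.42 − (+0.448))/0.0592 = −0.946.
The balanced reaction is Sn⁴⁺(aq) + 2 V²⁺(aq) → Sn²⁺(aq) + 2 V³⁺(aq), so Q = ([Sn²⁺(aq)]·[V³⁺(aq)]^2) / ([Sn⁴⁺(aq)]·[V²⁺(aq)]^2).
Substituting the known concentrations and solving, log [V³⁺(aq)] = −1.192 and [V³⁺(aq)] = 0.064 M.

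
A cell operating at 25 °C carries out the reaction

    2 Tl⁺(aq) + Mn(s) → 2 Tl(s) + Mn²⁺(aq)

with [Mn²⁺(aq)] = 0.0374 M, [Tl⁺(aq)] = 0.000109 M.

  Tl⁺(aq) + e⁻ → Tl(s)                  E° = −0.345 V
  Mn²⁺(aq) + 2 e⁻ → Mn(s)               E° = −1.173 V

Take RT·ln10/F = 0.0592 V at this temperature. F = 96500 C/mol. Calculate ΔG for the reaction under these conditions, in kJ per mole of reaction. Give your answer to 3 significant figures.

−123 kJ/mol

The standard cell potential is −0.345 − (−1.173) = +0.828 V, with n = 2 electrons in the balanced equation.
Q = [Mn²⁺(aq)] / [Tl⁺(aq)]^2 = 3.15×10^6, so log Q = 6.498 and E = +0.828 − (0.0592/2)(6.498) = +0.6357 V.
Finally ΔG = −nFE = −(2)(96500 C/mol)(+0.6357 V) = −123 kJ/mol.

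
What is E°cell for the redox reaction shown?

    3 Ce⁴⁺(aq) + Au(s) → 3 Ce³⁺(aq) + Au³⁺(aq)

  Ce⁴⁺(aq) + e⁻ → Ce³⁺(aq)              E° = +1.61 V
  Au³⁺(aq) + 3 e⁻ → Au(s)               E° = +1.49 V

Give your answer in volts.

+0.12 V

Ce⁴⁺(aq) gains electrons, so the Ce⁴⁺/Ce³⁺ couple is the cathode; the Au³⁺/Au couple is the anode.
E°cell = E°(cathode) − E°(anode) = +1.61 − (+1.49) = +0.12 V.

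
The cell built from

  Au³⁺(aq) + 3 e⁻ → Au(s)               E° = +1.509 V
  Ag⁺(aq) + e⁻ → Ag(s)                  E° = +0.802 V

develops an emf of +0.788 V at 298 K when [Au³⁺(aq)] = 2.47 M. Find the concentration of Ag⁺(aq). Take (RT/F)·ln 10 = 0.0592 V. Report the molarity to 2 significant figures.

0.058 M

Au³⁺/Au is the cathode (higher E°); E°cell = +1.509 − (+0.802) = +0.707 V with n = 3.
From the Nernst equation, log Q = n(E° − E)/0.0592 = 3·(+0.707 − (+0.788))/0.0592 = −4.105.
The balanced reaction is Au³⁺(aq) + 3 Ag(s) → Au(s) + 3 Ag⁺(aq), so Q = [Ag⁺(aq)]^3 / [Au³⁺(aq)].
Substituting the known concentrations and solving, log [Ag⁺(aq)] = −1.237 and [Ag⁺(aq)] = 0.058 M.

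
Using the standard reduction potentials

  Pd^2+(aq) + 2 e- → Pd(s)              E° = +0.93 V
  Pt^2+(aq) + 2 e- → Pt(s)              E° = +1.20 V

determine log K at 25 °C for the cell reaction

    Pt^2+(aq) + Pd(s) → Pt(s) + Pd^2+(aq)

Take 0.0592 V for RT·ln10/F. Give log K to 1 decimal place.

The Pt²⁺/Pt couple is reduced (cathode); E°cell = +1.20 − (+0.93) = +0.27 V with n = 2.
At equilibrium E = 0, so log K = nE°cell / 0.0592 = (2)(+0.27) / 0.0592 = 9.1.

log K = 9.1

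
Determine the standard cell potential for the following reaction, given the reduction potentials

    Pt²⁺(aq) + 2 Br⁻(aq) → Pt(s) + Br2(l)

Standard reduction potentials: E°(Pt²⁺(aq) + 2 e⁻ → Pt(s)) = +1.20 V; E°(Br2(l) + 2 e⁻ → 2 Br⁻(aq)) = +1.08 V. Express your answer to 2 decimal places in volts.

In the reaction as written, Pt²⁺(aq) is reduced (cathode) and Br2(l) is produced by oxidation at the anode.
E°cell = E°(cathode) − E°(anode) = +1.20 − (+1.08) = +0.12 V.

+0.12 V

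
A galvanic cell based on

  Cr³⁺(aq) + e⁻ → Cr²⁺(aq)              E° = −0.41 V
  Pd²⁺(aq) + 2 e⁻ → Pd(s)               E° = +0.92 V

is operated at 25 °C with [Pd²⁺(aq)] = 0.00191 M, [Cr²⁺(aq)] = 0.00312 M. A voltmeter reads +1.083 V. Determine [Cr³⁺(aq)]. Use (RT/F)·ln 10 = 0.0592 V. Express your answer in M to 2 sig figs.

Pd²⁺/Pd is the cathode (higher E°); E°cell = +0.92 − (−0.41) = +1.33 V with n = 2.
From the Nernst equation, log Q = n(E° − E)/0.0592 = 2·(+1.33 − (+1.083))/0.0592 = 8.345.
The balanced reaction is Pd²⁺(aq) + 2 Cr²⁺(aq) → Pd(s) + 2 Cr³⁺(aq), so Q = [Cr³⁺(aq)]^2 / ([Pd²⁺(aq)]·[Cr²⁺(aq)]^2).
Substituting the known concentrations and solving, log [Cr³⁺(aq)] = 0.307 and [Cr³⁺(aq)] = 2.0 M.

2.0 M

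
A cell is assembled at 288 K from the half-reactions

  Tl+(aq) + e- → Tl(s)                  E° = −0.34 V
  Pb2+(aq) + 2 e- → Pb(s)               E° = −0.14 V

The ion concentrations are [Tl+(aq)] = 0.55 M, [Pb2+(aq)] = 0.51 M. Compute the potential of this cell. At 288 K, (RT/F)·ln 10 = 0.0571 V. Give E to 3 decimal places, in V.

+0.206 V

Pb²⁺/Pb is reduced (cathode, E° = −0.14 V) and Tl⁺/Tl is oxidized (anode).
E°cell = E°cat − E°an = −0.14 − (−0.34) = +0.20 V; n = 2.
Balancing gives Pb2+(aq) + 2 Tl(s) → Pb(s) + 2 Tl+(aq); hence Q = [Tl+(aq)]^2 / [Pb2+(aq)] = 0.593 (log Q = −0.227).
E = E° − (0.0571/n)·log Q = +0.20 − (0.0571/2)(−0.227) = +0.206 V.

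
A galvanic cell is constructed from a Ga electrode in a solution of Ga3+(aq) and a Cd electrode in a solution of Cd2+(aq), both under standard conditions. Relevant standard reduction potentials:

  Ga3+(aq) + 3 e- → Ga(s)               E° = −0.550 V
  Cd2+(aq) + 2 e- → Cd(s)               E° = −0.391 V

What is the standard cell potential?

+0.159 V

Of the two couples in this cell, the one with the more positive reduction potential is reduced at the cathode: here that is Cd²⁺/Cd (−0.391 V); Ga³⁺/Ga (−0.550 V) is the anode.
E°cell = E°(cathode) − E°(anode) = −0.391 − (−0.550) = +0.159 V.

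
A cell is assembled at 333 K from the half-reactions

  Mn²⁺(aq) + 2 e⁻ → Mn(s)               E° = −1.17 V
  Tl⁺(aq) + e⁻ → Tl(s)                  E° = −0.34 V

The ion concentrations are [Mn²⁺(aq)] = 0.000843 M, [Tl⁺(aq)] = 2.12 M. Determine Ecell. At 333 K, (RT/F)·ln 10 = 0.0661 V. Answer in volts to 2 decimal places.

+0.95 V

Since E°(Tl⁺/Tl) > E°(Mn²⁺/Mn), Tl⁺/Tl serves as the cathode.
The standard potential is −0.34 − (−1.17) = +0.83 V and the balanced reaction transfers n = 2 electrons.
For the overall reaction 2 Tl⁺(aq) + Mn(s) → 2 Tl(s) + Mn²⁺(aq), Q = [Mn²⁺(aq)] / [Tl⁺(aq)]^2 = 0.000188, giving log Q = −3.727.
E = E° − (0.0661/n)·log Q = +0.83 − (0.0661/2)(−3.727) = +0.95 V.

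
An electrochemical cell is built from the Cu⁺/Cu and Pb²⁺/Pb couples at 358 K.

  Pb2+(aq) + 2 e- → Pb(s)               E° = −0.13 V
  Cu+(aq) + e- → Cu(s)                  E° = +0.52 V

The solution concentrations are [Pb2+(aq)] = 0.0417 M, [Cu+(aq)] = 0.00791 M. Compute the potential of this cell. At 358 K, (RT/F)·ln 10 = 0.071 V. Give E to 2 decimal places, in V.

+0.55 V

Since E°(Cu⁺/Cu) > E°(Pb²⁺/Pb), Cu⁺/Cu serves as the cathode.
E°cell = +0.52 − (−0.13) = +0.65 V, with n = 2 electrons transferred.
For the overall reaction 2 Cu+(aq) + Pb(s) → 2 Cu(s) + Pb2+(aq), Q = [Pb2+(aq)] / [Cu+(aq)]^2 = 666, giving log Q = 2.824.
E = E° − (0.071/n)·log Q = +0.65 − (0.071/2)(2.824) = +0.55 V.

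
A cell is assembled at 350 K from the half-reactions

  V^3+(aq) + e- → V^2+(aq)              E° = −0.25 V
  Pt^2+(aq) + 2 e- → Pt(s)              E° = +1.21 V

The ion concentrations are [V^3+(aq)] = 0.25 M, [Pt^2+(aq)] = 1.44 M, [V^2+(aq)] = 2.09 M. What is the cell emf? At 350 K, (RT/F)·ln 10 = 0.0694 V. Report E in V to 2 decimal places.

+1.53 V

Pt²⁺/Pt is reduced (cathode, E° = +1.21 V) and V³⁺/V²⁺ is oxidized (anode).
E°cell = +1.21 − (−0.25) = +1.46 V, with n = 2 electrons transferred.
The balanced reaction is Pt^2+(aq) + 2 V^2+(aq) → Pt(s) + 2 V^3+(aq), so Q = [V^3+(aq)]^2 / ([Pt^2+(aq)]·[V^2+(aq)]^2) = 0.00994 and log Q = −2.003.
By the Nernst equation, E = +1.46 − (0.0694/2)·(−2.003) = +1.53 V.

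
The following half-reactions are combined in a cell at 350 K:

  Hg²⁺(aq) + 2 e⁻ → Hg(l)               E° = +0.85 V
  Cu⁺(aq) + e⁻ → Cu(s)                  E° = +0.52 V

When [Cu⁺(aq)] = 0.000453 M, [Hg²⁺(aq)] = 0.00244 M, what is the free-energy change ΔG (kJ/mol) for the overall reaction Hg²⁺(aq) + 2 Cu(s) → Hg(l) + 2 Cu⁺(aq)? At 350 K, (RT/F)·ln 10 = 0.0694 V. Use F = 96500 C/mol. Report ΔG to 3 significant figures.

−91.0 kJ/mol

The standard cell potential is +0.85 − (+0.52) = +0.33 V, with n = 2 electrons in the balanced equation.
Q = [Cu⁺(aq)]^2 / [Hg²⁺(aq)] = 8.41×10^−5, so log Q = −4.075 and E = +0.33 − (0.0694/2)(−4.075) = +0.4714 V.
Finally ΔG = −nFE = −(2)(96500 C/mol)(+0.4714 V) = −91.0 kJ/mol.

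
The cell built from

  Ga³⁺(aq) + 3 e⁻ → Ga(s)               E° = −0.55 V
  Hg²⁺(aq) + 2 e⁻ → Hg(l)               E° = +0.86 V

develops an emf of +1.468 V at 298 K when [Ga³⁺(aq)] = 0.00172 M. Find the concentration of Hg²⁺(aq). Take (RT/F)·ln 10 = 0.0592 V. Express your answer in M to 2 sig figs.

1.3 M

With Hg²⁺/Hg at the cathode and Ga³⁺/Ga at the anode, E°cell = +0.86 − (−0.55) = +1.41 V (n = 6).
Rearranging E = E° − (0.0592/n)·log Q gives log Q = 6(+1.41 − (+1.468))/0.0592 = −5.878.
For 3 Hg²⁺(aq) + 2 Ga(s) → 3 Hg(l) + 2 Ga³⁺(aq), the reaction quotient is Q = [Ga³⁺(aq)]^2 / [Hg²⁺(aq)]^3.
Isolating [Hg²⁺(aq)] in Q = 10^{−5.878} yields log [Hg²⁺(aq)] = 0.116, i.e. 1.3 M.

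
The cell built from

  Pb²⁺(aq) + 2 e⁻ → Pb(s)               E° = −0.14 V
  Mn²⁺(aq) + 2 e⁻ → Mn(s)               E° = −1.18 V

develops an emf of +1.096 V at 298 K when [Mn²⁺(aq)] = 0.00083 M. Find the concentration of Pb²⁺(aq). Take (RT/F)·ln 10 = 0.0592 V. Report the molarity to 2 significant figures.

The Pb²⁺/Pb couple has the larger reduction potential, so it is the cathode: E°cell = −0.14 − (−1.18) = +1.04 V and n = 2.
Rearranging E = E° − (0.0592/n)·log Q gives log Q = 2(+1.04 − (+1.096))/0.0592 = −1.892.
The balanced reaction is Pb²⁺(aq) + Mn(s) → Pb(s) + Mn²⁺(aq), so Q = [Mn²⁺(aq)] / [Pb²⁺(aq)].
Substituting the known concentrations and solving, log [Pb²⁺(aq)] = −1.189 and [Pb²⁺(aq)] = 0.065 M.

0.065 M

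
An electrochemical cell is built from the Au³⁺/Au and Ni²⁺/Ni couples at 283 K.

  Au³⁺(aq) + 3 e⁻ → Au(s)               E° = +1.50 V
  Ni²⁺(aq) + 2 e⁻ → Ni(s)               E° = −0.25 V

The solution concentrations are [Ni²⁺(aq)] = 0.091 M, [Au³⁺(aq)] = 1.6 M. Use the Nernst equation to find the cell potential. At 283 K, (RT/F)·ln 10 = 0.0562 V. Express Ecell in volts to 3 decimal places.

Au³⁺/Au is reduced (cathode, E° = +1.50 V) and Ni²⁺/Ni is oxidized (anode).
The standard potential is +1.50 − (−0.25) = +1.75 V and the balanced reaction transfers n = 6 electrons.
The balanced reaction is 2 Au³⁺(aq) + 3 Ni(s) → 2 Au(s) + 3 Ni²⁺(aq), so Q = [Ni²⁺(aq)]^3 / [Au³⁺(aq)]^2 = 0.000294 and log Q = −3.531.
By the Nernst equation, E = +1.75 − (0.0562/6)·(−3.531) = +1.783 V.

+1.783 V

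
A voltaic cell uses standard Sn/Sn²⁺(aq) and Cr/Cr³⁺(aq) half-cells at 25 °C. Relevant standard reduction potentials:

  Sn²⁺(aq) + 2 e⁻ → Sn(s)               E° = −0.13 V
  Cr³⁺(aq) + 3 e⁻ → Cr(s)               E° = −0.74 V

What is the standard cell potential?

The Sn²⁺/Sn couple has the higher E°, so Sn ion is reduced (cathode) and Cr is oxidized (anode).
E°cell = E°(cathode) − E°(anode) = −0.13 − (−0.74) = +0.61 V.

+0.61 V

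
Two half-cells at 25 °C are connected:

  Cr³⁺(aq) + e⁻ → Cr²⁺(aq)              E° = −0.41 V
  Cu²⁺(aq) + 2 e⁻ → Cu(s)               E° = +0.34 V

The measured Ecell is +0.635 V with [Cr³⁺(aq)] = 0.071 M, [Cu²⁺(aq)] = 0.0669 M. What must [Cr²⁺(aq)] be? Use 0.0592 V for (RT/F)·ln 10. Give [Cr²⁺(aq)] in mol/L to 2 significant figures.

Cu²⁺/Cu is the cathode (higher E°); E°cell = +0.34 − (−0.41) = +0.75 V with n = 2.
From the Nernst equation, log Q = n(E° − E)/0.0592 = 2·(+0.75 − (+0.635))/0.0592 = 3.885.
Balancing electrons gives Cu²⁺(aq) + 2 Cr²⁺(aq) → Cu(s) + 2 Cr³⁺(aq); thus Q = [Cr³⁺(aq)]^2 / ([Cu²⁺(aq)]·[Cr²⁺(aq)]^2).
Isolating [Cr²⁺(aq)] in Q = 10^{3.885} yields log [Cr²⁺(aq)] = −2.504, i.e. 0.0031 M.

0.0031 M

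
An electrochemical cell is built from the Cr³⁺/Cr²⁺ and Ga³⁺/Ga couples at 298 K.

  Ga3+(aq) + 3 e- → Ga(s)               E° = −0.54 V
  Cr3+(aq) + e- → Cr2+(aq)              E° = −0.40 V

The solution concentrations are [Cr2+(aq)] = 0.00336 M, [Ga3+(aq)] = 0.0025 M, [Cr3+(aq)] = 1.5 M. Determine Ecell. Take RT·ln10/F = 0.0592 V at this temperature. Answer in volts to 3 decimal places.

Since E°(Cr³⁺/Cr²⁺) > E°(Ga³⁺/Ga), Cr³⁺/Cr²⁺ serves as the cathode.
E°cell = E°cat − E°an = −0.40 − (−0.54) = +0.14 V; n = 3.
The balanced reaction is 3 Cr3+(aq) + Ga(s) → 3 Cr2+(aq) + Ga3+(aq), so Q = ([Cr2+(aq)]^3·[Ga3+(aq)]) / [Cr3+(aq)]^3 = 2.81×10^−11 and log Q = −10.551.
By the Nernst equation, E = +0.14 − (0.0592/3)·(−10.551) = +0.348 V.

+0.348 V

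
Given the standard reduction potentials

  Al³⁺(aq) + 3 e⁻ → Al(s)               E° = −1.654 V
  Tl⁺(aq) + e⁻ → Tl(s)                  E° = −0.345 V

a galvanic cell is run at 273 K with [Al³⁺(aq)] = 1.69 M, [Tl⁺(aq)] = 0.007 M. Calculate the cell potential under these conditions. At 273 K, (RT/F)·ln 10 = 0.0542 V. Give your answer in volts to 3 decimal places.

+1.188 V

Since E°(Tl⁺/Tl) > E°(Al³⁺/Al), Tl⁺/Tl serves as the cathode.
E°cell = E°cat − E°an = −0.345 − (−1.654) = +1.309 V; n = 3.
Balancing gives 3 Tl⁺(aq) + Al(s) → 3 Tl(s) + Al³⁺(aq); hence Q = [Al³⁺(aq)] / [Tl⁺(aq)]^3 = 4.93×10^6 (log Q = 6.693).
E = E° − (0.0542/n)·log Q = +1.309 − (0.0542/3)(6.693) = +1.188 V.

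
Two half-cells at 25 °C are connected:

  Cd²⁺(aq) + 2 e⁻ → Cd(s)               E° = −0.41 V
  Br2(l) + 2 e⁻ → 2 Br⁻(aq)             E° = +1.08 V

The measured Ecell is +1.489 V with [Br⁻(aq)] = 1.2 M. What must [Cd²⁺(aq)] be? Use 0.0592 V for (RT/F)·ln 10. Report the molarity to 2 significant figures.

The Br₂/Br⁻ couple has the larger reduction potential, so it is the cathode: E°cell = +1.08 − (−0.41) = +1.49 V and n = 2.
Rearranging E = E° − (0.0592/n)·log Q gives log Q = 2(+1.49 − (+1.489))/0.0592 = 0.034.
The balanced reaction is Br2(l) + Cd(s) → 2 Br⁻(aq) + Cd²⁺(aq), so Q = [Br⁻(aq)]^2·[Cd²⁺(aq)].
Solving for the unknown gives log [Cd²⁺(aq)] = −0.124, so [Cd²⁺(aq)] ≈ 0.75 M.

0.75 M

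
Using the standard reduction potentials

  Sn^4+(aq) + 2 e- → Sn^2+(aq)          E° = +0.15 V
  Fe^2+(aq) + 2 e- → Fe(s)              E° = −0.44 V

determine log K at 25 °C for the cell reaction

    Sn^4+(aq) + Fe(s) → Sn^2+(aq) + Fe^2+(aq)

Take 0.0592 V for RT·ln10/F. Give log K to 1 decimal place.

The Sn⁴⁺/Sn²⁺ couple is reduced (cathode); E°cell = +0.15 − (−0.44) = +0.59 V with n = 2.
At equilibrium E = 0, so log K = nE°cell / 0.0592 = (2)(+0.59) / 0.0592 = 19.9.

log K = 19.9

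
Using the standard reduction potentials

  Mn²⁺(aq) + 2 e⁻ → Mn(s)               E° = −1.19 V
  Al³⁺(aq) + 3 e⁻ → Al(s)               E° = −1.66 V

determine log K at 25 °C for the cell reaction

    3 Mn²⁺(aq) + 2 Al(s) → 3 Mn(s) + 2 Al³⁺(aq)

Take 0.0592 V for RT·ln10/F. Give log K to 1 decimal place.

The Mn²⁺/Mn couple is reduced (cathode); E°cell = −1.19 − (−1.66) = +0.47 V with n = 6.
At equilibrium E = 0, so log K = nE°cell / 0.0592 = (6)(+0.47) / 0.0592 = 47.6.

log K = 47.6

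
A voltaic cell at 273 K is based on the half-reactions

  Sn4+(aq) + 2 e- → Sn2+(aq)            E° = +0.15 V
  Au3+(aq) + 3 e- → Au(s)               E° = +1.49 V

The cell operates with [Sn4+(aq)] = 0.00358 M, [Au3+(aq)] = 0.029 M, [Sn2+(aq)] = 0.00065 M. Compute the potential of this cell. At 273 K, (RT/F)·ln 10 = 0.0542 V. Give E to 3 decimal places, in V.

The Au³⁺/Au couple has the more positive E°, so it is the cathode; Sn⁴⁺/Sn²⁺ is the anode.
The standard potential is +1.49 − (+0.15) = +1.34 V and the balanced reaction transfers n = 6 electrons.
The balanced reaction is 2 Au3+(aq) + 3 Sn2+(aq) → 2 Au(s) + 3 Sn4+(aq), so Q = [Sn4+(aq)]^3 / ([Au3+(aq)]^2·[Sn2+(aq)]^3) = 1.99×10^5 and log Q = 5.298.
Applying E = E° − (RT ln10/nF)·log Q gives +1.34 − (0.0542/6)(5.298) = +1.292 V.

+1.292 V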